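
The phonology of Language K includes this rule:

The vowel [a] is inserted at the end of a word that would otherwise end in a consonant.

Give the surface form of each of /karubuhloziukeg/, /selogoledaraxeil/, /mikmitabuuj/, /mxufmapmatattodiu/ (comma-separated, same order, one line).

/karubuhloziukeg/: the form ends in the consonant /g/, so [a] is inserted word-finally. → [karubuhloziukega].
/selogoledaraxeil/: the form ends in the consonant /l/, so [a] is inserted word-finally. → [selogoledaraxeila].
/mikmitabuuj/: the form ends in the consonant /j/, so [a] is inserted word-finally. → [mikmitabuuja].
/mxufmapmatattodiu/: the rule's environment is not met; surfaces unchanged as [mxufmapmatattodiu].

karubuhloziukega, selogoledaraxeila, mikmitabuuja, mxufmapmatattodiu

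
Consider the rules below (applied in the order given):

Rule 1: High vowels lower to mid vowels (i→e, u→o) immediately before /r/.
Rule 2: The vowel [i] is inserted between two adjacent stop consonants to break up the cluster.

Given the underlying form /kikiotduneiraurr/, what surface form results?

kikiotiduneeraorr

Rule 1 (pre-rhotic lowering): /i/ is a high vowel immediately before /r/, so it lowers to [e]. /u/ is a high vowel immediately before /r/, so it lowers to [o]. /kikiotduneiraurr/ → kikiotduneeraorr.
Rule 2 (stop-cluster i-epenthesis): /t/ and /d/ form a stop–stop cluster, so [i] is inserted between them. /kikiotduneeraorr/ → kikiotiduneeraorr.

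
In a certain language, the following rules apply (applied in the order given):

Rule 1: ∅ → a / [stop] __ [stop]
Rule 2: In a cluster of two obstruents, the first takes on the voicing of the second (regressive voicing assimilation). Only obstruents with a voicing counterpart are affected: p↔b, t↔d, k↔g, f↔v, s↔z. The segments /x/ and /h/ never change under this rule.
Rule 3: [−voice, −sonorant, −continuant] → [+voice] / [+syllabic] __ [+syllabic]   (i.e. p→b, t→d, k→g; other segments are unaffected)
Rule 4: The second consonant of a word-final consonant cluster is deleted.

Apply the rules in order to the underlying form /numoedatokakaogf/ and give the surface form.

numoedadogagaok

Rule 1 (stop-cluster a-epenthesis): no segment meets the environment; /numoedatokakaogf/ is unchanged.
Rule 2 (regressive voicing assimilation): /g/ precedes the voiceless obstruent /f/, so it devoices to [k] by assimilation. /numoedatokakaogf/ → numoedatokakaokf.
Rule 3 (intervocalic voicing): /t/ is a voiceless stop between vowels /a/ and /o/, so it voices to [d]. /k/ is a voiceless stop between vowels /o/ and /a/, so it voices to [g]. /k/ is a voiceless stop between vowels /a/ and /a/, so it voices to [g]. /numoedatokakaokf/ → numoedadogagaokf.
Rule 4 (final cluster simplification): /f/ is the second consonant of a word-final cluster /kf/, so it deletes. /numoedadogagaokf/ → numoedadogagaok.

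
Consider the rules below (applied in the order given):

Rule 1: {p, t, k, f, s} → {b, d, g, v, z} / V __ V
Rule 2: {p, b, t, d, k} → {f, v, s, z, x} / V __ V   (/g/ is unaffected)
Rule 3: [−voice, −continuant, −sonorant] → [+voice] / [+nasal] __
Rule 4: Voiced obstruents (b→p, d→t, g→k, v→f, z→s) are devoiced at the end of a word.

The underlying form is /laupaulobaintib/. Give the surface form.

Rule 1 (intervocalic voicing): /p/ is a voiceless obstruent between vowels /u/ and /a/, so it voices to [b]. /laupaulobaintib/ → laubaulobaintib.
Rule 2 (intervocalic spirantization): /b/ is a stop between vowels /u/ and /a/, so it spirantizes to the fricative [v]. /b/ is a stop between vowels /o/ and /a/, so it spirantizes to the fricative [v]. /laubaulobaintib/ → lauvaulovaintib.
Rule 3 (post-nasal voicing): /t/ is a voiceless stop immediately after the nasal /n/, so it voices to [d]. /lauvaulovaintib/ → lauvaulovaindib.
Rule 4 (final devoicing): /b/ is a voiced obstruent in word-final position, so it devoices to [p]. /lauvaulovaindib/ → lauvaulovaindip.

lauvaulovaindip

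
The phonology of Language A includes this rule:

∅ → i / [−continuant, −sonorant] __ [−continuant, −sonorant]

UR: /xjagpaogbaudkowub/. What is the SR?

/g/ and /p/ form a stop–stop cluster, so [i] is inserted between them.
/g/ and /b/ form a stop–stop cluster, so [i] is inserted between them.
/d/ and /k/ form a stop–stop cluster, so [i] is inserted between them.
Surface form: [xjagipaogibaudikowub].

xjagipaogibaudikowub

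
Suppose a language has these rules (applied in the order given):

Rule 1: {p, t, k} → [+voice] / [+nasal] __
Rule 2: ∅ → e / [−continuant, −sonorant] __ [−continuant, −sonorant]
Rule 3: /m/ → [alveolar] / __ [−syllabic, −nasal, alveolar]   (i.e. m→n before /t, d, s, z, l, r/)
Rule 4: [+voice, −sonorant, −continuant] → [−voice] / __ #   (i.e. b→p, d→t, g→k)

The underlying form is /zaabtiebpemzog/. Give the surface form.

Rule 1 (post-nasal voicing): no segment meets the environment; /zaabtiebpemzog/ is unchanged.
Rule 2 (stop-cluster e-epenthesis): /b/ and /t/ form a stop–stop cluster, so [e] is inserted between them. /b/ and /p/ form a stop–stop cluster, so [e] is inserted between them. /zaabtiebpemzog/ → zaabetiebepemzog.
Rule 3 (nasal place assimilation): /m/ precedes the alveolar consonant /z/, so it assimilates in place to [n]. /zaabetiebepemzog/ → zaabetiebepenzog.
Rule 4 (final devoicing): /g/ is a voiced stop in word-final position, so it devoices to [k]. /zaabetiebepenzog/ → zaabetiebepenzok.

zaabetiebepenzok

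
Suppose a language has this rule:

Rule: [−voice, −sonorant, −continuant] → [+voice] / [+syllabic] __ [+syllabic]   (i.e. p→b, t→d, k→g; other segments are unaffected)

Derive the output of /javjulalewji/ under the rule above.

No segment of /javjulalewji/ meets the structural description of the rule, so the form surfaces unchanged.

javjulalewji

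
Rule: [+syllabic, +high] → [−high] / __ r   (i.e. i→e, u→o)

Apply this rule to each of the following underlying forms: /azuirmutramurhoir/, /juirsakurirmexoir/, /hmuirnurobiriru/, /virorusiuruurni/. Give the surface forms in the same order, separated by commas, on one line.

/azuirmutramurhoir/: /i/ is a high vowel immediately before /r/, so it lowers to [e]. /u/ is a high vowel immediately before /r/, so it lowers to [o]. /i/ is a high vowel immediately before /r/, so it lowers to [e]. → [azuermutramorhoer].
/juirsakurirmexoir/: /i/ is a high vowel immediately before /r/, so it lowers to [e]. /u/ is a high vowel immediately before /r/, so it lowers to [o]. /i/ is a high vowel immediately before /r/, so it lowers to [e]. /i/ is a high vowel immediately before /r/, so it lowers to [e]. → [juersakorermexoer].
/hmuirnurobiriru/: /i/ is a high vowel immediately before /r/, so it lowers to [e]. /u/ is a high vowel immediately before /r/, so it lowers to [o]. /i/ is a high vowel immediately before /r/, so it lowers to [e]. /i/ is a high vowel immediately before /r/, so it lowers to [e]. → [hmuernorobereru].
/virorusiuruurni/: /i/ is a high vowel immediately before /r/, so it lowers to [e]. /u/ is a high vowel immediately before /r/, so it lowers to [o]. /u/ is a high vowel immediately before /r/, so it lowers to [o]. → [verorusioruorni].

azuermutramorhoer, juersakorermexoer, hmuernorobereru, verorusioruorni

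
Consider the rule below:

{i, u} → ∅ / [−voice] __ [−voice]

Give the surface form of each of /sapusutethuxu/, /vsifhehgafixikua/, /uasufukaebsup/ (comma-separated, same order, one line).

/sapusutethuxu/: /u/ is a high vowel flanked by voiceless consonants /p/ and /s/, so it deletes. /u/ is a high vowel flanked by voiceless consonants /s/ and /t/, so it deletes. /u/ is a high vowel flanked by voiceless consonants /h/ and /x/, so it deletes. → [sapstethxu].
/vsifhehgafixikua/: /i/ is a high vowel flanked by voiceless consonants /s/ and /f/, so it deletes. /i/ is a high vowel flanked by voiceless consonants /f/ and /x/, so it deletes. /i/ is a high vowel flanked by voiceless consonants /x/ and /k/, so it deletes. → [vsfhehgafxkua].
/uasufukaebsup/: /u/ is a high vowel flanked by voiceless consonants /s/ and /f/, so it deletes. /u/ is a high vowel flanked by voiceless consonants /f/ and /k/, so it deletes. /u/ is a high vowel flanked by voiceless consonants /s/ and /p/, so it deletes. → [uasfkaebsp].

sapstethxu, vsfhehgafxkua, uasfkaebsp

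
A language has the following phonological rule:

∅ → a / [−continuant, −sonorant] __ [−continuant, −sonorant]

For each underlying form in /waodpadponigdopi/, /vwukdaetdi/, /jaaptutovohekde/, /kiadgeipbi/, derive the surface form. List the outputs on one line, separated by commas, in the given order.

/waodpadponigdopi/: /d/ and /p/ form a stop–stop cluster, so [a] is inserted between them. /d/ and /p/ form a stop–stop cluster, so [a] is inserted between them. /g/ and /d/ form a stop–stop cluster, so [a] is inserted between them. → [waodapadaponigadopi].
/vwukdaetdi/: /k/ and /d/ form a stop–stop cluster, so [a] is inserted between them. /t/ and /d/ form a stop–stop cluster, so [a] is inserted between them. → [vwukadaetadi].
/jaaptutovohekde/: /p/ and /t/ form a stop–stop cluster, so [a] is inserted between them. /k/ and /d/ form a stop–stop cluster, so [a] is inserted between them. → [jaapatutovohekade].
/kiadgeipbi/: /d/ and /g/ form a stop–stop cluster, so [a] is inserted between them. /p/ and /b/ form a stop–stop cluster, so [a] is inserted between them. → [kiadageipabi].

waodapadaponigadopi, vwukadaetadi, jaapatutovohekade, kiadageipabi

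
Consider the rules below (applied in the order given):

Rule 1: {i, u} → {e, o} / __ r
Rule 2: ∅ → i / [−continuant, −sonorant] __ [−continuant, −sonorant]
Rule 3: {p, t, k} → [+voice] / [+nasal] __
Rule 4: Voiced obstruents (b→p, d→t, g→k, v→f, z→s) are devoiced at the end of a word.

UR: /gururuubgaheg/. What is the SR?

Rule 1 (pre-rhotic lowering): /u/ is a high vowel immediately before /r/, so it lowers to [o]. /u/ is a high vowel immediately before /r/, so it lowers to [o]. /gururuubgaheg/ → gororuubgaheg.
Rule 2 (stop-cluster i-epenthesis): /b/ and /g/ form a stop–stop cluster, so [i] is inserted between them. /gororuubgaheg/ → gororuubigaheg.
Rule 3 (post-nasal voicing): no segment meets the environment; /gororuubigaheg/ is unchanged.
Rule 4 (final devoicing): /g/ is a voiced obstruent in word-final position, so it devoices to [k]. /gororuubigaheg/ → gororuubigahek.

gororuubigahek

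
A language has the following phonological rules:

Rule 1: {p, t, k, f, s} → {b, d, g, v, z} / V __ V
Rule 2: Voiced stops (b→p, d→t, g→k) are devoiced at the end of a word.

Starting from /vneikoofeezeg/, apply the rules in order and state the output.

vneigooveezek

Rule 1 (intervocalic voicing): /k/ is a voiceless obstruent between vowels /i/ and /o/, so it voices to [g]. /f/ is a voiceless obstruent between vowels /o/ and /e/, so it voices to [v]. /vneikoofeezeg/ → vneigooveezeg.
Rule 2 (final devoicing): /g/ is a voiced stop in word-final position, so it devoices to [k]. /vneigooveezeg/ → vneigooveezek.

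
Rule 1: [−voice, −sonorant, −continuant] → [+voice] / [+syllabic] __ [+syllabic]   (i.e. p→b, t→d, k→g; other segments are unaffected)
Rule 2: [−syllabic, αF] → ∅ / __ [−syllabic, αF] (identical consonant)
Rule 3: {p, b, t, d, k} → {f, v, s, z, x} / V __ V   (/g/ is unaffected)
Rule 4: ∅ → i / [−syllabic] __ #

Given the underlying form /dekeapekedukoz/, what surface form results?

Rule 1 (intervocalic voicing): /k/ is a voiceless stop between vowels /e/ and /e/, so it voices to [g]. /p/ is a voiceless stop between vowels /a/ and /e/, so it voices to [b]. /k/ is a voiceless stop between vowels /e/ and /e/, so it voices to [g]. /k/ is a voiceless stop between vowels /u/ and /o/, so it voices to [g]. /dekeapekedukoz/ → degeabegedugoz.
Rule 2 (degemination): no segment meets the environment; /degeabegedugoz/ is unchanged.
Rule 3 (intervocalic spirantization): /b/ is a stop between vowels /a/ and /e/, so it spirantizes to the fricative [v]. /d/ is a stop between vowels /e/ and /u/, so it spirantizes to the fricative [z]. /degeabegedugoz/ → degeavegezugoz.
Rule 4 (final i-epenthesis): the form ends in the consonant /z/, so [i] is inserted word-finally. /degeavegezugoz/ → degeavegezugozi.

degeavegezugozi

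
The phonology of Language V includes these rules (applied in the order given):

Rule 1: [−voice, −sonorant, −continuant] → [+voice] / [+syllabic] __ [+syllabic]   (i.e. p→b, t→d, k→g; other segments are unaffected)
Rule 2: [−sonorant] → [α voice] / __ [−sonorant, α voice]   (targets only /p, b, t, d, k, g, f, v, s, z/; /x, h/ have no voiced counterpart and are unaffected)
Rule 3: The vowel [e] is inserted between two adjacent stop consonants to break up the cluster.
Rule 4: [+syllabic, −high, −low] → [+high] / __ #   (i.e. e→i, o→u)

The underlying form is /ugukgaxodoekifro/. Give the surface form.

Rule 1 (intervocalic voicing): /k/ is a voiceless stop between vowels /e/ and /i/, so it voices to [g]. /ugukgaxodoekifro/ → ugukgaxodoegifro.
Rule 2 (regressive voicing assimilation): /k/ precedes the voiced obstruent /g/, so it voices to [g] by assimilation. /ugukgaxodoegifro/ → uguggaxodoegifro.
Rule 3 (stop-cluster e-epenthesis): /g/ and /g/ form a stop–stop cluster, so [e] is inserted between them. /uguggaxodoegifro/ → ugugegaxodoegifro.
Rule 4 (final vowel raising): /o/ is a mid vowel in word-final position, so it raises to [u]. /ugugegaxodoegifro/ → ugugegaxodoegifru.

ugugegaxodoegifru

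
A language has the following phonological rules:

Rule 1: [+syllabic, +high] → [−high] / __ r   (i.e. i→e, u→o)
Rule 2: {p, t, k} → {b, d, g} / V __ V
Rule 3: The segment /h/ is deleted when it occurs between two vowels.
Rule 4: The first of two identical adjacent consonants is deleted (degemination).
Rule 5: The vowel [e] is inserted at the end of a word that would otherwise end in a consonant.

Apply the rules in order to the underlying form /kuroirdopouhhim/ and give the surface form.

koroerdobouhime

Rule 1 (pre-rhotic lowering): /u/ is a high vowel immediately before /r/, so it lowers to [o]. /i/ is a high vowel immediately before /r/, so it lowers to [e]. /kuroirdopouhhim/ → koroerdopouhhim.
Rule 2 (intervocalic voicing): /p/ is a voiceless stop between vowels /o/ and /o/, so it voices to [b]. /koroerdopouhhim/ → koroerdobouhhim.
Rule 3 (intervocalic h-deletion): no segment meets the environment; /koroerdobouhhim/ is unchanged.
Rule 4 (degemination): /hh/ is a geminate; the first /h/ deletes. /koroerdobouhhim/ → koroerdobouhim.
Rule 5 (final e-epenthesis): the form ends in the consonant /m/, so [e] is inserted word-finally. /koroerdobouhim/ → koroerdobouhime.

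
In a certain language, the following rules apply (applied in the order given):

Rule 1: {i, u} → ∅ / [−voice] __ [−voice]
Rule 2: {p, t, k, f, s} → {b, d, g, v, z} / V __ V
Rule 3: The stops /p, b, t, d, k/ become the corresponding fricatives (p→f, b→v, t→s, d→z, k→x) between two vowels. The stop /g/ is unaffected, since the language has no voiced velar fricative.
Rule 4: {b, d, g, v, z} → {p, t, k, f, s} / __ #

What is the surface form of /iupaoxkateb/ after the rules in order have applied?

iuvaoxkazep

Rule 1 (high vowel syncope): no segment meets the environment; /iupaoxkateb/ is unchanged.
Rule 2 (intervocalic voicing): /p/ is a voiceless obstruent between vowels /u/ and /a/, so it voices to [b]. /t/ is a voiceless obstruent between vowels /a/ and /e/, so it voices to [d]. /iupaoxkateb/ → iubaoxkadeb.
Rule 3 (intervocalic spirantization): /b/ is a stop between vowels /u/ and /a/, so it spirantizes to the fricative [v]. /d/ is a stop between vowels /a/ and /e/, so it spirantizes to the fricative [z]. /iubaoxkadeb/ → iuvaoxkazeb.
Rule 4 (final devoicing): /b/ is a voiced obstruent in word-final position, so it devoices to [p]. /iuvaoxkazeb/ → iuvaoxkazep.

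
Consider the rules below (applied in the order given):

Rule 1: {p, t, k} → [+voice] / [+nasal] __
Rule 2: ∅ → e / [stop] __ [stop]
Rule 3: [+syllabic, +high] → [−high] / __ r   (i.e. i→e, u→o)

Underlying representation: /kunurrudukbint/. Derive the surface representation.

Rule 1 (post-nasal voicing): /t/ is a voiceless stop immediately after the nasal /n/, so it voices to [d]. /kunurrudukbint/ → kunurrudukbind.
Rule 2 (stop-cluster e-epenthesis): /k/ and /b/ form a stop–stop cluster, so [e] is inserted between them. /kunurrudukbind/ → kunurrudukebind.
Rule 3 (pre-rhotic lowering): /u/ is a high vowel immediately before /r/, so it lowers to [o]. /kunurrudukebind/ → kunorrudukebind.

kunorrudukebind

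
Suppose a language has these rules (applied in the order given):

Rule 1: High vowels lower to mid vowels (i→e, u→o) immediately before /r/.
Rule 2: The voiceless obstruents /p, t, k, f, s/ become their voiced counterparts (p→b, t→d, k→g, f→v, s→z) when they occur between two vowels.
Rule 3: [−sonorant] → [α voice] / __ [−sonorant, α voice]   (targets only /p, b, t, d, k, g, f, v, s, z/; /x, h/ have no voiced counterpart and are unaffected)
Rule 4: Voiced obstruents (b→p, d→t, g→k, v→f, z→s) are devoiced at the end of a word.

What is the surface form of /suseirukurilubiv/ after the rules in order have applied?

Rule 1 (pre-rhotic lowering): /i/ is a high vowel immediately before /r/, so it lowers to [e]. /u/ is a high vowel immediately before /r/, so it lowers to [o]. /suseirukurilubiv/ → suseerukorilubiv.
Rule 2 (intervocalic voicing): /s/ is a voiceless obstruent between vowels /u/ and /e/, so it voices to [z]. /k/ is a voiceless obstruent between vowels /u/ and /o/, so it voices to [g]. /suseerukorilubiv/ → suzeerugorilubiv.
Rule 3 (regressive voicing assimilation): no segment meets the environment; /suzeerugorilubiv/ is unchanged.
Rule 4 (final devoicing): /v/ is a voiced obstruent in word-final position, so it devoices to [f]. /suzeerugorilubiv/ → suzeerugorilubif.

suzeerugorilubif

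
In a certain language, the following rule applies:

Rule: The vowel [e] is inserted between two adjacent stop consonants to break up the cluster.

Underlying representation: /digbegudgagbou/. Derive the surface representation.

digebegudegagebou

/g/ and /b/ form a stop–stop cluster, so [e] is inserted between them.
/d/ and /g/ form a stop–stop cluster, so [e] is inserted between them.
/g/ and /b/ form a stop–stop cluster, so [e] is inserted between them.
Surface form: [digebegudegagebou].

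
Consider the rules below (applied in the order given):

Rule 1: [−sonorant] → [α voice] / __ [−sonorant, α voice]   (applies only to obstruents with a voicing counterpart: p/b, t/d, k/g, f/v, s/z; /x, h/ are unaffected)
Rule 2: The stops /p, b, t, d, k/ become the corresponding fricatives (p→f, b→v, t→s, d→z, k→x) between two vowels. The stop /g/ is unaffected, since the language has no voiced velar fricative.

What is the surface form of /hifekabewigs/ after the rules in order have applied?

hifexavewiks

Rule 1 (regressive voicing assimilation): /g/ precedes the voiceless obstruent /s/, so it devoices to [k] by assimilation. /hifekabewigs/ → hifekabewiks.
Rule 2 (intervocalic spirantization): /k/ is a stop between vowels /e/ and /a/, so it spirantizes to the fricative [x]. /b/ is a stop between vowels /a/ and /e/, so it spirantizes to the fricative [v]. /hifekabewiks/ → hifexavewiks.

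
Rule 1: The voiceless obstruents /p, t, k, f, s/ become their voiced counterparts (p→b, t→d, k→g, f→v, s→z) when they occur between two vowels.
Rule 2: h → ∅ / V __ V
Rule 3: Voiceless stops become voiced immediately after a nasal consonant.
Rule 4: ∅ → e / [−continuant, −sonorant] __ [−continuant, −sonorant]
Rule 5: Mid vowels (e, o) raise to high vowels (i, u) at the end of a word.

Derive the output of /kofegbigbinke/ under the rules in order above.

kovegebigebingi

Rule 1 (intervocalic voicing): /f/ is a voiceless obstruent between vowels /o/ and /e/, so it voices to [v]. /kofegbigbinke/ → kovegbigbinke.
Rule 2 (intervocalic h-deletion): no segment meets the environment; /kovegbigbinke/ is unchanged.
Rule 3 (post-nasal voicing): /k/ is a voiceless stop immediately after the nasal /n/, so it voices to [g]. /kovegbigbinke/ → kovegbigbinge.
Rule 4 (stop-cluster e-epenthesis): /g/ and /b/ form a stop–stop cluster, so [e] is inserted between them. /g/ and /b/ form a stop–stop cluster, so [e] is inserted between them. /kovegbigbinge/ → kovegebigebinge.
Rule 5 (final vowel raising): /e/ is a mid vowel in word-final position, so it raises to [i]. /kovegebigebinge/ → kovegebigebingi.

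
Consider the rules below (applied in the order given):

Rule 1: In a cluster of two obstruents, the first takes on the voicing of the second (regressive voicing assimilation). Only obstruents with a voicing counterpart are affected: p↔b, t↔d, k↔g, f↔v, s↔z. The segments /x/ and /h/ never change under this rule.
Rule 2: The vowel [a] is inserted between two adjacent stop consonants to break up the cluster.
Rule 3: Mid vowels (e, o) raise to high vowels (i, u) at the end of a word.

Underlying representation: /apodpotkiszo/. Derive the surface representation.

Rule 1 (regressive voicing assimilation): /d/ precedes the voiceless obstruent /p/, so it devoices to [t] by assimilation. /s/ precedes the voiced obstruent /z/, so it voices to [z] by assimilation. /apodpotkiszo/ → apotpotkizzo.
Rule 2 (stop-cluster a-epenthesis): /t/ and /p/ form a stop–stop cluster, so [a] is inserted between them. /t/ and /k/ form a stop–stop cluster, so [a] is inserted between them. /apotpotkizzo/ → apotapotakizzo.
Rule 3 (final vowel raising): /o/ is a mid vowel in word-final position, so it raises to [u]. /apotapotakizzo/ → apotapotakizzu.

apotapotakizzu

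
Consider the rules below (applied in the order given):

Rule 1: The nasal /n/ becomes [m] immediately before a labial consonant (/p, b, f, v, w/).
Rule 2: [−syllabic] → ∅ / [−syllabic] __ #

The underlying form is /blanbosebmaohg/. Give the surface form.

blambosebmaoh

Rule 1 (nasal place assimilation): /n/ precedes the labial consonant /b/, so it assimilates in place to [m]. /blanbosebmaohg/ → blambosebmaohg.
Rule 2 (final cluster simplification): /g/ is the second consonant of a word-final cluster /hg/, so it deletes. /blambosebmaohg/ → blambosebmaoh.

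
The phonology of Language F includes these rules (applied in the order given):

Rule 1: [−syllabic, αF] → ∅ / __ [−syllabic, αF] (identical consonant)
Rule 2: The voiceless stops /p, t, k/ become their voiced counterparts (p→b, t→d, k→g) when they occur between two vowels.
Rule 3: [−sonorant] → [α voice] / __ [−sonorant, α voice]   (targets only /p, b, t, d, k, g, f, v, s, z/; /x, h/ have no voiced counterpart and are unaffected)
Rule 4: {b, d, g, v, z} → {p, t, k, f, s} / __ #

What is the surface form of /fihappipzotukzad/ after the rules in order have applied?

fihabibzodugzat

Rule 1 (degemination): /pp/ is a geminate; the first /p/ deletes. /fihappipzotukzad/ → fihapipzotukzad.
Rule 2 (intervocalic voicing): /p/ is a voiceless stop between vowels /a/ and /i/, so it voices to [b]. /t/ is a voiceless stop between vowels /o/ and /u/, so it voices to [d]. /fihapipzotukzad/ → fihabipzodukzad.
Rule 3 (regressive voicing assimilation): /p/ precedes the voiced obstruent /z/, so it voices to [b] by assimilation. /k/ precedes the voiced obstruent /z/, so it voices to [g] by assimilation. /fihabipzodukzad/ → fihabibzodugzad.
Rule 4 (final devoicing): /d/ is a voiced obstruent in word-final position, so it devoices to [t]. /fihabibzodugzad/ → fihabibzodugzat.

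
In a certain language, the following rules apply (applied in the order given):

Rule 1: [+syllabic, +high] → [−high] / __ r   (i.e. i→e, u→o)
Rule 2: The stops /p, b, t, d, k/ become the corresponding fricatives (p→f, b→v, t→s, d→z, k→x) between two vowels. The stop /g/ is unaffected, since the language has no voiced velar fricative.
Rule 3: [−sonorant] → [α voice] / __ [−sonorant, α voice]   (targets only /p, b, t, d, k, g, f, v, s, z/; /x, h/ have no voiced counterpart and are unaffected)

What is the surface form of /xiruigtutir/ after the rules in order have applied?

xeruiktuser

Rule 1 (pre-rhotic lowering): /i/ is a high vowel immediately before /r/, so it lowers to [e]. /i/ is a high vowel immediately before /r/, so it lowers to [e]. /xiruigtutir/ → xeruigtuter.
Rule 2 (intervocalic spirantization): /t/ is a stop between vowels /u/ and /e/, so it spirantizes to the fricative [s]. /xeruigtuter/ → xeruigtuser.
Rule 3 (regressive voicing assimilation): /g/ precedes the voiceless obstruent /t/, so it devoices to [k] by assimilation. /xeruigtuser/ → xeruiktuser.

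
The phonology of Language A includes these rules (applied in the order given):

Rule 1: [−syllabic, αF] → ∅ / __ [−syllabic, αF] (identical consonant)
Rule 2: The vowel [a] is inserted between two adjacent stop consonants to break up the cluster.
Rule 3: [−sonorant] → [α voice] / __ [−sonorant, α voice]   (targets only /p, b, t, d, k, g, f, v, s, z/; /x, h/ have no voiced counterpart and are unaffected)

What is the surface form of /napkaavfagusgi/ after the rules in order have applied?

Rule 1 (degemination): no segment meets the environment; /napkaavfagusgi/ is unchanged.
Rule 2 (stop-cluster a-epenthesis): /p/ and /k/ form a stop–stop cluster, so [a] is inserted between them. /napkaavfagusgi/ → napakaavfagusgi.
Rule 3 (regressive voicing assimilation): /v/ precedes the voiceless obstruent /f/, so it devoices to [f] by assimilation. /s/ precedes the voiced obstruent /g/, so it voices to [z] by assimilation. /napakaavfagusgi/ → napakaaffaguzgi.

napakaaffaguzgi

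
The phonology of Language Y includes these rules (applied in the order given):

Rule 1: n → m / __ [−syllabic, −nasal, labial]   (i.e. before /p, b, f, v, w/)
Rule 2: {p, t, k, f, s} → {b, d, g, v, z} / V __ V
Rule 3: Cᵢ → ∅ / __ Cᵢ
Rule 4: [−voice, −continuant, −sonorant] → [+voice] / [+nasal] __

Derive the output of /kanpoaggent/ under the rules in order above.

kamboagend

Rule 1 (nasal place assimilation): /n/ precedes the labial consonant /p/, so it assimilates in place to [m]. /kanpoaggent/ → kampoaggent.
Rule 2 (intervocalic voicing): no segment meets the environment; /kampoaggent/ is unchanged.
Rule 3 (degemination): /gg/ is a geminate; the first /g/ deletes. /kampoaggent/ → kampoagent.
Rule 4 (post-nasal voicing): /p/ is a voiceless stop immediately after the nasal /m/, so it voices to [b]. /t/ is a voiceless stop immediately after the nasal /n/, so it voices to [d]. /kampoagent/ → kamboagend.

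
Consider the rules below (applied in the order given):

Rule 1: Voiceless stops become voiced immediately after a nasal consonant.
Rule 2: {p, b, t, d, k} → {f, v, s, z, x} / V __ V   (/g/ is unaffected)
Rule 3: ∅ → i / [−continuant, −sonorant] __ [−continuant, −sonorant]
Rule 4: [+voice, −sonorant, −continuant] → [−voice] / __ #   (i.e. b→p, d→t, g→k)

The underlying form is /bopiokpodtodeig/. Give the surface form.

Rule 1 (post-nasal voicing): no segment meets the environment; /bopiokpodtodeig/ is unchanged.
Rule 2 (intervocalic spirantization): /p/ is a stop between vowels /o/ and /i/, so it spirantizes to the fricative [f]. /d/ is a stop between vowels /o/ and /e/, so it spirantizes to the fricative [z]. /bopiokpodtodeig/ → bofiokpodtozeig.
Rule 3 (stop-cluster i-epenthesis): /k/ and /p/ form a stop–stop cluster, so [i] is inserted between them. /d/ and /t/ form a stop–stop cluster, so [i] is inserted between them. /bofiokpodtozeig/ → bofiokipoditozeig.
Rule 4 (final devoicing): /g/ is a voiced stop in word-final position, so it devoices to [k]. /bofiokipoditozeig/ → bofiokipoditozeik.

bofiokipoditozeik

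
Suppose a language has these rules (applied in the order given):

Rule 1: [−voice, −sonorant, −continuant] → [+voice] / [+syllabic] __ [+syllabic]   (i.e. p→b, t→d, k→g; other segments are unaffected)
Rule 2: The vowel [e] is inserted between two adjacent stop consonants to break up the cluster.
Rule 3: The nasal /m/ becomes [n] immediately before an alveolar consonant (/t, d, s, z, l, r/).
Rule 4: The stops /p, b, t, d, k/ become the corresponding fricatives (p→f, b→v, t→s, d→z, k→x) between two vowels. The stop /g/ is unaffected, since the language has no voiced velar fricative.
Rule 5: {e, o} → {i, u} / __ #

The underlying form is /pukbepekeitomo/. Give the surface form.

Rule 1 (intervocalic voicing): /p/ is a voiceless stop between vowels /e/ and /e/, so it voices to [b]. /k/ is a voiceless stop between vowels /e/ and /e/, so it voices to [g]. /t/ is a voiceless stop between vowels /i/ and /o/, so it voices to [d]. /pukbepekeitomo/ → pukbebegeidomo.
Rule 2 (stop-cluster e-epenthesis): /k/ and /b/ form a stop–stop cluster, so [e] is inserted between them. /pukbebegeidomo/ → pukebebegeidomo.
Rule 3 (nasal place assimilation): no segment meets the environment; /pukebebegeidomo/ is unchanged.
Rule 4 (intervocalic spirantization): /k/ is a stop between vowels /u/ and /e/, so it spirantizes to the fricative [x]. /b/ is a stop between vowels /e/ and /e/, so it spirantizes to the fricative [v]. /b/ is a stop between vowels /e/ and /e/, so it spirantizes to the fricative [v]. /d/ is a stop between vowels /i/ and /o/, so it spirantizes to the fricative [z]. /pukebebegeidomo/ → puxevevegeizomo.
Rule 5 (final vowel raising): /o/ is a mid vowel in word-final position, so it raises to [u]. /puxevevegeizomo/ → puxevevegeizomu.

puxevevegeizomu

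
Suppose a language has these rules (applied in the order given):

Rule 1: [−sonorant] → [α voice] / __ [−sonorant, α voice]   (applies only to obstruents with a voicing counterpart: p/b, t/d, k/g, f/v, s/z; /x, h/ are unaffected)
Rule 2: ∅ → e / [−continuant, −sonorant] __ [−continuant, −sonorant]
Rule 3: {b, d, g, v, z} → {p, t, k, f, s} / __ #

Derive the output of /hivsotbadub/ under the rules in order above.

Rule 1 (regressive voicing assimilation): /v/ precedes the voiceless obstruent /s/, so it devoices to [f] by assimilation. /t/ precedes the voiced obstruent /b/, so it voices to [d] by assimilation. /hivsotbadub/ → hifsodbadub.
Rule 2 (stop-cluster e-epenthesis): /d/ and /b/ form a stop–stop cluster, so [e] is inserted between them. /hifsodbadub/ → hifsodebadub.
Rule 3 (final devoicing): /b/ is a voiced obstruent in word-final position, so it devoices to [p]. /hifsodebadub/ → hifsodebadup.

hifsodebadup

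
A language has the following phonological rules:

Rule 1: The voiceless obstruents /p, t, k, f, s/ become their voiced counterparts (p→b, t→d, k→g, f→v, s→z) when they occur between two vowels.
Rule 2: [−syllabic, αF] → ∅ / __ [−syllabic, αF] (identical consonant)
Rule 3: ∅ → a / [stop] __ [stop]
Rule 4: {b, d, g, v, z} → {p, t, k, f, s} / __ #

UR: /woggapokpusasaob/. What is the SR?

Rule 1 (intervocalic voicing): /p/ is a voiceless obstruent between vowels /a/ and /o/, so it voices to [b]. /s/ is a voiceless obstruent between vowels /u/ and /a/, so it voices to [z]. /s/ is a voiceless obstruent between vowels /a/ and /a/, so it voices to [z]. /woggapokpusasaob/ → woggabokpuzazaob.
Rule 2 (degemination): /gg/ is a geminate; the first /g/ deletes. /woggabokpuzazaob/ → wogabokpuzazaob.
Rule 3 (stop-cluster a-epenthesis): /k/ and /p/ form a stop–stop cluster, so [a] is inserted between them. /wogabokpuzazaob/ → wogabokapuzazaob.
Rule 4 (final devoicing): /b/ is a voiced obstruent in word-final position, so it devoices to [p]. /wogabokapuzazaob/ → wogabokapuzazaop.

wogabokapuzazaop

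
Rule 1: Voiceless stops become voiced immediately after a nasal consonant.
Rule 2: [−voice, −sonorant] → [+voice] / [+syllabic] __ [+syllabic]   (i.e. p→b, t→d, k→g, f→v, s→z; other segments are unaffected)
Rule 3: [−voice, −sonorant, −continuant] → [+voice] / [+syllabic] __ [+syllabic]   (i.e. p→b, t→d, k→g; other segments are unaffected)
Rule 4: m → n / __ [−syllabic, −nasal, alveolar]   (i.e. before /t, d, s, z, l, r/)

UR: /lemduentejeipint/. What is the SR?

Rule 1 (post-nasal voicing): /t/ is a voiceless stop immediately after the nasal /n/, so it voices to [d]. /t/ is a voiceless stop immediately after the nasal /n/, so it voices to [d]. /lemduentejeipint/ → lemduendejeipind.
Rule 2 (intervocalic voicing): /p/ is a voiceless obstruent between vowels /i/ and /i/, so it voices to [b]. /lemduendejeipind/ → lemduendejeibind.
Rule 3 (intervocalic voicing): no segment meets the environment; /lemduendejeibind/ is unchanged.
Rule 4 (nasal place assimilation): /m/ precedes the alveolar consonant /d/, so it assimilates in place to [n]. /lemduendejeibind/ → lenduendejeibind.

lenduendejeibind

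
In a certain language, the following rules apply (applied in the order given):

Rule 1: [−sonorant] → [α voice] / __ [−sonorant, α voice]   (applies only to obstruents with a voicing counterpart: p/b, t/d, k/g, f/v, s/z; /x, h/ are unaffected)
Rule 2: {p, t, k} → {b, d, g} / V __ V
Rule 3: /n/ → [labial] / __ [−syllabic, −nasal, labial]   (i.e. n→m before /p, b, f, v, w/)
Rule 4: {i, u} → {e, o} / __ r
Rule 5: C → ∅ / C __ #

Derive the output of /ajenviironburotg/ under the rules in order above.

ajemvieromborod

Rule 1 (regressive voicing assimilation): /t/ precedes the voiced obstruent /g/, so it voices to [d] by assimilation. /ajenviironburotg/ → ajenviironburodg.
Rule 2 (intervocalic voicing): no segment meets the environment; /ajenviironburodg/ is unchanged.
Rule 3 (nasal place assimilation): /n/ precedes the labial consonant /v/, so it assimilates in place to [m]. /n/ precedes the labial consonant /b/, so it assimilates in place to [m]. /ajenviironburodg/ → ajemviiromburodg.
Rule 4 (pre-rhotic lowering): /i/ is a high vowel immediately before /r/, so it lowers to [e]. /u/ is a high vowel immediately before /r/, so it lowers to [o]. /ajemviiromburodg/ → ajemvieromborodg.
Rule 5 (final cluster simplification): /g/ is the second consonant of a word-final cluster /dg/, so it deletes. /ajemvieromborodg/ → ajemvieromborod.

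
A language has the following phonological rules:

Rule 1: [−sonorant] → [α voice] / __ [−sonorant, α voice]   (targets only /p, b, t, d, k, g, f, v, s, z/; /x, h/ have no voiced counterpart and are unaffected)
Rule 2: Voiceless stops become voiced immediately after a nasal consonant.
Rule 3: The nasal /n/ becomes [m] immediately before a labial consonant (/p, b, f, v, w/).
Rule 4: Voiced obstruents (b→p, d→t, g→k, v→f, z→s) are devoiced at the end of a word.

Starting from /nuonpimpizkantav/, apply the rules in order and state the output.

Rule 1 (regressive voicing assimilation): /z/ precedes the voiceless obstruent /k/, so it devoices to [s] by assimilation. /nuonpimpizkantav/ → nuonpimpiskantav.
Rule 2 (post-nasal voicing): /p/ is a voiceless stop immediately after the nasal /n/, so it voices to [b]. /p/ is a voiceless stop immediately after the nasal /m/, so it voices to [b]. /t/ is a voiceless stop immediately after the nasal /n/, so it voices to [d]. /nuonpimpiskantav/ → nuonbimbiskandav.
Rule 3 (nasal place assimilation): /n/ precedes the labial consonant /b/, so it assimilates in place to [m]. /nuonbimbiskandav/ → nuombimbiskandav.
Rule 4 (final devoicing): /v/ is a voiced obstruent in word-final position, so it devoices to [f]. /nuombimbiskandav/ → nuombimbiskandaf.

nuombimbiskandaf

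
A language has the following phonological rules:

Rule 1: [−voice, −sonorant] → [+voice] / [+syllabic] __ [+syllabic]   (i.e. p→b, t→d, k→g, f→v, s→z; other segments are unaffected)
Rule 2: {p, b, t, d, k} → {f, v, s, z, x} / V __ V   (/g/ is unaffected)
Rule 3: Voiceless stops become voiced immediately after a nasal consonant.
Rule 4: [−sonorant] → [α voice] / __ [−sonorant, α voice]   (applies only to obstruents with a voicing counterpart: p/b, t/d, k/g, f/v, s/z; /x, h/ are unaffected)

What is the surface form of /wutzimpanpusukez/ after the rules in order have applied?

wudzimbanbuzugez

Rule 1 (intervocalic voicing): /s/ is a voiceless obstruent between vowels /u/ and /u/, so it voices to [z]. /k/ is a voiceless obstruent between vowels /u/ and /e/, so it voices to [g]. /wutzimpanpusukez/ → wutzimpanpuzugez.
Rule 2 (intervocalic spirantization): no segment meets the environment; /wutzimpanpuzugez/ is unchanged.
Rule 3 (post-nasal voicing): /p/ is a voiceless stop immediately after the nasal /m/, so it voices to [b]. /p/ is a voiceless stop immediately after the nasal /n/, so it voices to [b]. /wutzimpanpuzugez/ → wutzimbanbuzugez.
Rule 4 (regressive voicing assimilation): /t/ precedes the voiced obstruent /z/, so it voices to [d] by assimilation. /wutzimbanbuzugez/ → wudzimbanbuzugez.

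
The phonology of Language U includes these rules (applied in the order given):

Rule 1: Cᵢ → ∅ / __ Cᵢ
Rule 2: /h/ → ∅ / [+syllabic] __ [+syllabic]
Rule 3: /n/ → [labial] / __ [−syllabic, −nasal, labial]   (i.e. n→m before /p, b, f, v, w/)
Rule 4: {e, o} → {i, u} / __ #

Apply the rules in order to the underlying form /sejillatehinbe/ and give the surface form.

Rule 1 (degemination): /ll/ is a geminate; the first /l/ deletes. /sejillatehinbe/ → sejilatehinbe.
Rule 2 (intervocalic h-deletion): /h/ occurs between vowels /e/ and /i/, so it deletes. /sejilatehinbe/ → sejilateinbe.
Rule 3 (nasal place assimilation): /n/ precedes the labial consonant /b/, so it assimilates in place to [m]. /sejilateinbe/ → sejilateimbe.
Rule 4 (final vowel raising): /e/ is a mid vowel in word-final position, so it raises to [i]. /sejilateimbe/ → sejilateimbi.

sejilateimbi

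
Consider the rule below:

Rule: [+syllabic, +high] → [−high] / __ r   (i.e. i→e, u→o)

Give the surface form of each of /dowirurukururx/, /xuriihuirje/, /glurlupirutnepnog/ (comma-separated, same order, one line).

dowerorukororx, xoriihuerje, glorluperutnepnog

/dowirurukururx/: /i/ is a high vowel immediately before /r/, so it lowers to [e]. /u/ is a high vowel immediately before /r/, so it lowers to [o]. /u/ is a high vowel immediately before /r/, so it lowers to [o]. /u/ is a high vowel immediately before /r/, so it lowers to [o]. → [dowerorukororx].
/xuriihuirje/: /u/ is a high vowel immediately before /r/, so it lowers to [o]. /i/ is a high vowel immediately before /r/, so it lowers to [e]. → [xoriihuerje].
/glurlupirutnepnog/: /u/ is a high vowel immediately before /r/, so it lowers to [o]. /i/ is a high vowel immediately before /r/, so it lowers to [e]. → [glorluperutnepnog].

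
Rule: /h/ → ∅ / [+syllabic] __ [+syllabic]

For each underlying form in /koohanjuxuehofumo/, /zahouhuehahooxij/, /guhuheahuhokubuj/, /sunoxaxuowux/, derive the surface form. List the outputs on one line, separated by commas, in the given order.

/koohanjuxuehofumo/: /h/ occurs between vowels /o/ and /a/, so it deletes. /h/ occurs between vowels /e/ and /o/, so it deletes. → [kooanjuxueofumo].
/zahouhuehahooxij/: /h/ occurs between vowels /a/ and /o/, so it deletes. /h/ occurs between vowels /u/ and /u/, so it deletes. /h/ occurs between vowels /e/ and /a/, so it deletes. /h/ occurs between vowels /a/ and /o/, so it deletes. → [zaouueaooxij].
/guhuheahuhokubuj/: /h/ occurs between vowels /u/ and /u/, so it deletes. /h/ occurs between vowels /u/ and /e/, so it deletes. /h/ occurs between vowels /a/ and /u/, so it deletes. /h/ occurs between vowels /u/ and /o/, so it deletes. → [guueauokubuj].
/sunoxaxuowux/: the rule's environment is not met; surfaces unchanged as [sunoxaxuowux].

kooanjuxueofumo, zaouueaooxij, guueauokubuj, sunoxaxuowux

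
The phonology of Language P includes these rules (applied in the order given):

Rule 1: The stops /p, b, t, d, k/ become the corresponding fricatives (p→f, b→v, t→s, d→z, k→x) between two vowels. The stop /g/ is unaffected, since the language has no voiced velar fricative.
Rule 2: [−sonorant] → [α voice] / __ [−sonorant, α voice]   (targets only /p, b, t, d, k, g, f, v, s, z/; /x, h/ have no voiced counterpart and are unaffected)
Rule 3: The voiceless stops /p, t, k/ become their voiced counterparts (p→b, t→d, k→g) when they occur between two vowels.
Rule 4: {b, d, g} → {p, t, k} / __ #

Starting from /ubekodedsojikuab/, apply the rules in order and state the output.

uvexozetsojixuap

Rule 1 (intervocalic spirantization): /b/ is a stop between vowels /u/ and /e/, so it spirantizes to the fricative [v]. /k/ is a stop between vowels /e/ and /o/, so it spirantizes to the fricative [x]. /d/ is a stop between vowels /o/ and /e/, so it spirantizes to the fricative [z]. /k/ is a stop between vowels /i/ and /u/, so it spirantizes to the fricative [x]. /ubekodedsojikuab/ → uvexozedsojixuab.
Rule 2 (regressive voicing assimilation): /d/ precedes the voiceless obstruent /s/, so it devoices to [t] by assimilation. /uvexozedsojixuab/ → uvexozetsojixuab.
Rule 3 (intervocalic voicing): no segment meets the environment; /uvexozetsojixuab/ is unchanged.
Rule 4 (final devoicing): /b/ is a voiced stop in word-final position, so it devoices to [p]. /uvexozetsojixuab/ → uvexozetsojixuap.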